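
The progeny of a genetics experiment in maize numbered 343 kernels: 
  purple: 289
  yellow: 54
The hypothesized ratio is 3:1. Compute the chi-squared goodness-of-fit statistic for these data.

15.674

The 3:1 ratio has 4 parts, so with N = 343 the expected counts are:
  purple: 343 × 3/4 = 257.25
  yellow: 343 × 1/4 = 85.75
χ² = Σ (O − E)² / E
  purple: (289 − 257.25)² / 257.25 = 3.9186
  yellow: (54 − 85.75)² / 85.75 = 11.7558
χ² = 3.9186 + 11.7558 = 15.6744 ≈ 15.674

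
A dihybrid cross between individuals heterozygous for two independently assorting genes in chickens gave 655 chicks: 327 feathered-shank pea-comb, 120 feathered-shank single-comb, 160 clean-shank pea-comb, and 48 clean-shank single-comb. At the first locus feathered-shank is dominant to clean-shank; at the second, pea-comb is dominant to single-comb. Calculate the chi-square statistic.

A dihybrid F₂ with independent assortment and complete dominance at both loci gives a 9:3:3:1 phenotypic ratio.
Total ratio parts = 16. Expected numbers out of 655:
  feathered-shank pea-comb: 655 × 9/16 = 368.4375
  feathered-shank single-comb: 655 × 3/16 = 122.8125
  clean-shank pea-comb: 655 × 3/16 = 122.8125
  clean-shank single-comb: 655 × 1/16 = 40.9375
χ² = Σ (O − E)² / E
  feathered-shank pea-comb: (327 − 368.4375)² / 368.4375 = 4.6604
  feathered-shank single-comb: (120 − 122.8125)² / 122.8125 = 0.0644
  clean-shank pea-comb: (160 − 122.8125)² / 122.8125 = 11.2603
  clean-shank single-comb: (48 − 40.9375)² / 40.9375 = 1.2184
χ² = 4.6604 + 0.0644 + 11.2603 + 1.2184 = 17.2035 ≈ 17.204

17.204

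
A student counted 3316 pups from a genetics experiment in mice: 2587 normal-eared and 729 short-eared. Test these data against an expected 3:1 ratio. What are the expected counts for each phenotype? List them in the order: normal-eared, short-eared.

The 3:1 ratio has 4 parts, so with N = 3316 the expected counts are:
  normal-eared: 3316 × 3/4 = 2487
  short-eared: 3316 × 1/4 = 829

2487, 829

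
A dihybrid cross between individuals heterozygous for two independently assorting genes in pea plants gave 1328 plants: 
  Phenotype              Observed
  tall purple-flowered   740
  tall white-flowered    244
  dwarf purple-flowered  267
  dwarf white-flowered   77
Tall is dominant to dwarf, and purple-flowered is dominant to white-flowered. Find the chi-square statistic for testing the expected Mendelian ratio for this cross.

A dihybrid F₂ with independent assortment and complete dominance at both loci gives a 9:3:3:1 phenotypic ratio.
Under the 9:3:3:1 hypothesis (Σ ratio = 16, N = 1328):
  tall purple-flowered: 1328 × 9/16 = 747
  tall white-flowered: 1328 × 3/16 = 249
  dwarf purple-flowered: 1328 × 3/16 = 249
  dwarf white-flowered: 1328 × 1/16 = 83
χ² = Σ (O − E)² / E
  tall purple-flowered: (740 − 747)² / 747 = 0.0656
  tall white-flowered: (244 − 249)² / 249 = 0.1004
  dwarf purple-flowered: (267 − 249)² / 249 = 1.3012
  dwarf white-flowered: (77 − 83)² / 83 = 0.4337
χ² = 0.0656 + 0.1004 + 1.3012 + 0.4337 = 1.9009 ≈ 1.901

1.901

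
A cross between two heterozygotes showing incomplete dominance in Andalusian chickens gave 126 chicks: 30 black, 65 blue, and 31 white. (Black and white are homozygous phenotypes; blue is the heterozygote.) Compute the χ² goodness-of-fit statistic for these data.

0.143

With incomplete dominance, a heterozygote × heterozygote cross gives a 1:2:1 phenotypic ratio.
Expected counts for N = 126 under a 1:2:1 ratio (total parts = 4):
  black: 126 × 1/4 = 31.5
  blue: 126 × 2/4 = 63
  white: 126 × 1/4 = 31.5
χ² = Σ (O − E)² / E
  black: (30 − 31.5)² / 31.5 = 0.0714
  blue: (65 − 63)² / 63 = 0.0635
  white: (31 − 31.5)² / 31.5 = 0.0079
χ² = 0.0714 + 0.0635 + 0.0079 = 0.1428 ≈ 0.143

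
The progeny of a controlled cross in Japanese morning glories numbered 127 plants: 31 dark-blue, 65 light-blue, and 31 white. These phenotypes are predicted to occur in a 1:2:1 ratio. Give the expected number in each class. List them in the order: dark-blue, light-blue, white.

Total ratio parts = 4. Expected numbers out of 127:
  dark-blue: 127 × 1/4 = 31.75
  light-blue: 127 × 2/4 = 63.5
  white: 127 × 1/4 = 31.75

31.75, 63.5, 31.75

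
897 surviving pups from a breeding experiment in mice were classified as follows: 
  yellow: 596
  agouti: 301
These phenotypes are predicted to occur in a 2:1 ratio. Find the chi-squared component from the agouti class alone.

The 2:1 ratio has 3 parts, so with N = 897 the expected counts are:
  yellow: 897 × 2/3 = 598
  agouti: 897 × 1/3 = 299
Contribution of agouti: (301 − 299)² / 299 = 0.0134

0.013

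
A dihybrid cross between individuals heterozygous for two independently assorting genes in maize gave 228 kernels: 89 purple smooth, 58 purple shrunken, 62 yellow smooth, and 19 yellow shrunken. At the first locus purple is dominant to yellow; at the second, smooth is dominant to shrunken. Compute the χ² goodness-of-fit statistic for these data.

27.704

A dihybrid F₂ with independent assortment and complete dominance at both loci gives a 9:3:3:1 phenotypic ratio.
Under the 9:3:3:1 hypothesis (Σ ratio = 16, N = 228):
  purple smooth: 228 × 9/16 = 128.25
  purple shrunken: 228 × 3/16 = 42.75
  yellow smooth: 228 × 3/16 = 42.75
  yellow shrunken: 228 × 1/16 = 14.25
χ² = Σ (O − E)² / E
  purple smooth: (89 − 128.25)² / 128.25 = 12.0122
  purple shrunken: (58 − 42.75)² / 42.75 = 5.4401
  yellow smooth: (62 − 42.75)² / 42.75 = 8.6681
  yellow shrunken: (19 − 14.25)² / 14.25 = 1.5833
χ² = 12.0122 + 5.4401 + 8.6681 + 1.5833 = 27.7037 ≈ 27.704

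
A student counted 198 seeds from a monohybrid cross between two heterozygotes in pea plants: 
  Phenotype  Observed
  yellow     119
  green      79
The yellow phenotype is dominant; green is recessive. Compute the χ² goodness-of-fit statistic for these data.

23.441

For a monohybrid cross between heterozygotes with complete dominance, the expected phenotypic ratio is 3:1.
The 3:1 ratio has 4 parts, so with N = 198 the expected counts are:
  yellow: 198 × 3/4 = 148.5
  green: 198 × 1/4 = 49.5
χ² = Σ (O − E)² / E
  yellow: (119 − 148.5)² / 148.5 = 5.8603
  green: (79 − 49.5)² / 49.5 = 17.5808
χ² = 5.8603 + 17.5808 = 23.4411 ≈ 23.441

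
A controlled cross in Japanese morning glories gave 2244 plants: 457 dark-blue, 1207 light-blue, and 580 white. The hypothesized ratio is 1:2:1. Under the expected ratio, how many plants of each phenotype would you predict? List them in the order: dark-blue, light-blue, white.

561, 1122, 561

Under the 1:2:1 hypothesis (Σ ratio = 4, N = 2244):
  dark-blue: 2244 × 1/4 = 561
  light-blue: 2244 × 2/4 = 1122
  white: 2244 × 1/4 = 561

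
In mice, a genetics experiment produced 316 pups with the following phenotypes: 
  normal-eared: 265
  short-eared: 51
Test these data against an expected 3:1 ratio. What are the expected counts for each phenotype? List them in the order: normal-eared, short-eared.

237, 79

Expected counts for N = 316 under a 3:1 ratio (total parts = 4):
  normal-eared: 316 × 3/4 = 237
  short-eared: 316 × 1/4 = 79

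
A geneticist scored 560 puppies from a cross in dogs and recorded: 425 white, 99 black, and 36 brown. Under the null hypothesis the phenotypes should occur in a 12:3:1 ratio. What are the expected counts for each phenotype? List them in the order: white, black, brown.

The 12:3:1 ratio has 16 parts, so with N = 560 the expected counts are:
  white: 560 × 12/16 = 420
  black: 560 × 3/16 = 105
  brown: 560 × 1/16 = 35

420, 105, 35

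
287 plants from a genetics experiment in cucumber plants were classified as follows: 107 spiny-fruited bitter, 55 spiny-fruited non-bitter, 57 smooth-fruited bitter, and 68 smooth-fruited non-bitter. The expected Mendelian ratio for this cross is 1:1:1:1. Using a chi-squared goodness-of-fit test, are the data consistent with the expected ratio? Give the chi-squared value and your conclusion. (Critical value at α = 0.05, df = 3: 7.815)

24.456; not consistent

Under the 1:1:1:1 hypothesis (Σ ratio = 4, N = 287):
  spiny-fruited bitter: 287 × 1/4 = 71.75
  spiny-fruited non-bitter: 287 × 1/4 = 71.75
  smooth-fruited bitter: 287 × 1/4 = 71.75
  smooth-fruited non-bitter: 287 × 1/4 = 71.75
χ² = Σ (O − E)² / E
  spiny-fruited bitter: (107 − 71.75)² / 71.75 = 17.3179
  spiny-fruited non-bitter: (55 − 71.75)² / 71.75 = 3.9103
  smooth-fruited bitter: (57 − 71.75)² / 71.75 = 3.0322
  smooth-fruited non-bitter: (68 − 71.75)² / 71.75 = 0.1960
χ² = 17.3179 + 3.9103 + 3.0322 + 0.1960 = 24.4564 ≈ 24.456
Degrees of freedom = 4 − 1 = 3; critical value at α = 0.05 is 7.815.
Since 24.456 > 7.815, we reject the null hypothesis — the data do not fit the 1:1:1:1 ratio.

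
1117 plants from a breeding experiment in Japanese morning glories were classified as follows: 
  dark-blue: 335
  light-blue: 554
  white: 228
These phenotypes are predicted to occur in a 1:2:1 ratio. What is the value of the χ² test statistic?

20.572

Total ratio parts = 4. Expected numbers out of 1117:
  dark-blue: 1117 × 1/4 = 279.25
  light-blue: 1117 × 2/4 = 558.5
  white: 1117 × 1/4 = 279.25
χ² = Σ (O − E)² / E
  dark-blue: (335 − 279.25)² / 279.25 = 11.1300
  light-blue: (554 − 558.5)² / 558.5 = 0.0363
  white: (228 − 279.25)² / 279.25 = 9.4058
χ² = 11.1300 + 0.0363 + 9.4058 = 20.5721 ≈ 20.572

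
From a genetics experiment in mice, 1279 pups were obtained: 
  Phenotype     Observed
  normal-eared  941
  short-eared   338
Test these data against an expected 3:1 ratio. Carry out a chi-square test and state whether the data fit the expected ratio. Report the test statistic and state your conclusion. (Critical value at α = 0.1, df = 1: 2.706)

The 3:1 ratio has 4 parts, so with N = 1279 the expected counts are:
  normal-eared: 1279 × 3/4 = 959.25
  short-eared: 1279 × 1/4 = 319.75
χ² = Σ (O − E)² / E
  normal-eared: (941 − 959.25)² / 959.25 = 0.3472
  short-eared: (338 − 319.75)² / 319.75 = 1.0416
χ² = 0.3472 + 1.0416 = 1.3888 ≈ 1.389
Degrees of freedom = 2 − 1 = 1; critical value at α = 0.1 is 2.706.
Since 1.389 < 2.706, we fail to reject the null hypothesis — the data are consistent with the 3:1 ratio.

1.389; consistent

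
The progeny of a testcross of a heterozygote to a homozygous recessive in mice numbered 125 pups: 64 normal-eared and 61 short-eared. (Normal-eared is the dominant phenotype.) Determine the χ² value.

A testcross of a heterozygote (Aa × aa) gives a 1:1 phenotypic ratio.
The 1:1 ratio has 2 parts, so with N = 125 the expected counts are:
  normal-eared: 125 × 1/2 = 62.5
  short-eared: 125 × 1/2 = 62.5
χ² = Σ (O − E)² / E
  normal-eared: (64 − 62.5)² / 62.5 = 0.0360
  short-eared: (61 − 62.5)² / 62.5 = 0.0360
χ² = 0.0360 + 0.0360 = 0.072

0.072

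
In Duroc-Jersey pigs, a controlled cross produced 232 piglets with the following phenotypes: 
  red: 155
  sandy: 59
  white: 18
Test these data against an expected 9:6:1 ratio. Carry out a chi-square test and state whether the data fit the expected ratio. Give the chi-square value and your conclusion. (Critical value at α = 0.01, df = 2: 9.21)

The 9:6:1 ratio has 16 parts, so with N = 232 the expected counts are:
  red: 232 × 9/16 = 130.5
  sandy: 232 × 6/16 = 87
  white: 232 × 1/16 = 14.5
χ² = Σ (O − E)² / E
  red: (155 − 130.5)² / 130.5 = 4.5996
  sandy: (59 − 87)² / 87 = 9.0115
  white: (18 − 14.5)² / 14.5 = 0.8448
χ² = 4.5996 + 9.0115 + 0.8448 = 14.4559 ≈ 14.456
Degrees of freedom = 3 − 1 = 2; critical value at α = 0.01 is 9.21.
Since 14.456 > 9.21, we reject the null hypothesis — the data do not fit the 9:6:1 ratio.

14.456; not consistent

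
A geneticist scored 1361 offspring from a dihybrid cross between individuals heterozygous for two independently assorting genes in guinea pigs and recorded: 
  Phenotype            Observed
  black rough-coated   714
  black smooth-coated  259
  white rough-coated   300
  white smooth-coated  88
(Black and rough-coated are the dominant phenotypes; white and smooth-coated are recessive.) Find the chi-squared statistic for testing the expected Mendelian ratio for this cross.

11.501

A dihybrid F₂ with independent assortment and complete dominance at both loci gives a 9:3:3:1 phenotypic ratio.
Expected counts for N = 1361 under a 9:3:3:1 ratio (total parts = 16):
  black rough-coated: 1361 × 9/16 = 765.5625
  black smooth-coated: 1361 × 3/16 = 255.1875
  white rough-coated: 1361 × 3/16 = 255.1875
  white smooth-coated: 1361 × 1/16 = 85.0625
χ² = Σ (O − E)² / E
  black rough-coated: (714 − 765.5625)² / 765.5625 = 3.4729
  black smooth-coated: (259 − 255.1875)² / 255.1875 = 0.0570
  white rough-coated: (300 − 255.1875)² / 255.1875 = 7.8694
  white smooth-coated: (88 − 85.0625)² / 85.0625 = 0.1014
χ² = 3.4729 + 0.0570 + 7.8694 + 0.1014 = 11.5007 ≈ 11.501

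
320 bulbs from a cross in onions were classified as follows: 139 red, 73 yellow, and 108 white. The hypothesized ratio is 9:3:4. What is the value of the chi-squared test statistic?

The 9:3:4 ratio has 16 parts, so with N = 320 the expected counts are:
  red: 320 × 9/16 = 180
  yellow: 320 × 3/16 = 60
  white: 320 × 4/16 = 80
χ² = Σ (O − E)² / E
  red: (139 − 180)² / 180 = 9.3389
  yellow: (73 − 60)² / 60 = 2.8167
  white: (108 − 80)² / 80 = 9.8000
χ² = 9.3389 + 2.8167 + 9.8000 = 21.9556 ≈ 21.956

21.956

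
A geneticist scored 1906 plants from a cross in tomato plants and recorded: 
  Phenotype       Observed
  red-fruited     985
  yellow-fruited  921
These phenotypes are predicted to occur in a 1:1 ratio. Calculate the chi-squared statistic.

2.149

Under the 1:1 hypothesis (Σ ratio = 2, N = 1906):
  red-fruited: 1906 × 1/2 = 953
  yellow-fruited: 1906 × 1/2 = 953
χ² = Σ (O − E)² / E
  red-fruited: (985 − 953)² / 953 = 1.0745
  yellow-fruited: (921 − 953)² / 953 = 1.0745
χ² = 1.0745 + 1.0745 = 2.149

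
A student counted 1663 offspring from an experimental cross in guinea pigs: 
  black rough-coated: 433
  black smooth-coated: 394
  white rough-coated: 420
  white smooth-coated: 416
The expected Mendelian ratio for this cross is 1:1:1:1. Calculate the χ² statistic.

1.897

Expected counts for N = 1663 under a 1:1:1:1 ratio (total parts = 4):
  black rough-coated: 1663 × 1/4 = 415.75
  black smooth-coated: 1663 × 1/4 = 415.75
  white rough-coated: 1663 × 1/4 = 415.75
  white smooth-coated: 1663 × 1/4 = 415.75
χ² = Σ (O − E)² / E
  black rough-coated: (433 − 415.75)² / 415.75 = 0.7157
  black smooth-coated: (394 − 415.75)² / 415.75 = 1.1379
  white rough-coated: (420 − 415.75)² / 415.75 = 0.0434
  white smooth-coated: (416 − 415.75)² / 415.75 = 0.0002
χ² = 0.7157 + 1.1379 + 0.0434 + 0.0002 = 1.8972 ≈ 1.897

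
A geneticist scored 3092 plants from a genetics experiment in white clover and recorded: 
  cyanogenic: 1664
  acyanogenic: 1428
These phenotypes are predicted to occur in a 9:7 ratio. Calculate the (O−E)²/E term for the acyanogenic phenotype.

4.186

Total ratio parts = 16. Expected numbers out of 3092:
  cyanogenic: 3092 × 9/16 = 1739.25
  acyanogenic: 3092 × 7/16 = 1352.75
Contribution of acyanogenic: (1428 − 1352.75)² / 1352.75 = 4.1860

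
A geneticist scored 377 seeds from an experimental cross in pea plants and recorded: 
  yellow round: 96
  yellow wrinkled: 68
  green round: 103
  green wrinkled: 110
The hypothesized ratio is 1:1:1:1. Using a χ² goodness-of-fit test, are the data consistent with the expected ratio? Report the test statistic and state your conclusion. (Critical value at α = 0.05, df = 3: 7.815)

10.788; not consistent

Expected counts for N = 377 under a 1:1:1:1 ratio (total parts = 4):
  yellow round: 377 × 1/4 = 94.25
  yellow wrinkled: 377 × 1/4 = 94.25
  green round: 377 × 1/4 = 94.25
  green wrinkled: 377 × 1/4 = 94.25
χ² = Σ (O − E)² / E
  yellow round: (96 − 94.25)² / 94.25 = 0.0325
  yellow wrinkled: (68 − 94.25)² / 94.25 = 7.3110
  green round: (103 − 94.25)² / 94.25 = 0.8123
  green wrinkled: (110 − 94.25)² / 94.25 = 2.6320
χ² = 0.0325 + 7.3110 + 0.8123 + 2.6320 = 10.7878 ≈ 10.788
Degrees of freedom = 4 − 1 = 3; critical value at α = 0.05 is 7.815.
Since 10.788 > 7.815, we reject the null hypothesis — the data do not fit the 1:1:1:1 ratio.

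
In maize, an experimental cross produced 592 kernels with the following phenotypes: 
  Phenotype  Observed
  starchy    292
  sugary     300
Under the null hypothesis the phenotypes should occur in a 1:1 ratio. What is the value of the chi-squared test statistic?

Total ratio parts = 2. Expected numbers out of 592:
  starchy: 592 × 1/2 = 296
  sugary: 592 × 1/2 = 296
χ² = Σ (O − E)² / E
  starchy: (292 − 296)² / 296 = 0.0541
  sugary: (300 − 296)² / 296 = 0.0541
χ² = 0.0541 + 0.0541 = 0.1082 ≈ 0.108

0.108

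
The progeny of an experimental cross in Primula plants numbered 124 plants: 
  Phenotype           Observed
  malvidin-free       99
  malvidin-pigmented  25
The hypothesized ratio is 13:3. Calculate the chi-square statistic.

Total ratio parts = 16. Expected numbers out of 124:
  malvidin-free: 124 × 13/16 = 100.75
  malvidin-pigmented: 124 × 3/16 = 23.25
χ² = Σ (O − E)² / E
  malvidin-free: (99 − 100.75)² / 100.75 = 0.0304
  malvidin-pigmented: (25 − 23.25)² / 23.25 = 0.1317
χ² = 0.0304 + 0.1317 = 0.1621 ≈ 0.162

0.162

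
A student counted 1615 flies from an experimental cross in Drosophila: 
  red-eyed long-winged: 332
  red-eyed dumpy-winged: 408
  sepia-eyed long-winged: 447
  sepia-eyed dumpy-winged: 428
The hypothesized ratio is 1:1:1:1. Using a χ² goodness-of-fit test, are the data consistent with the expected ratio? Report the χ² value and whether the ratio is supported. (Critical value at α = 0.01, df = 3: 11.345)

18.885; not consistent

Under the 1:1:1:1 hypothesis (Σ ratio = 4, N = 1615):
  red-eyed long-winged: 1615 × 1/4 = 403.75
  red-eyed dumpy-winged: 1615 × 1/4 = 403.75
  sepia-eyed long-winged: 1615 × 1/4 = 403.75
  sepia-eyed dumpy-winged: 1615 × 1/4 = 403.75
χ² = Σ (O − E)² / E
  red-eyed long-winged: (332 − 403.75)² / 403.75 = 12.7506
  red-eyed dumpy-winged: (408 − 403.75)² / 403.75 = 0.0447
  sepia-eyed long-winged: (447 − 403.75)² / 403.75 = 4.6330
  sepia-eyed dumpy-winged: (428 − 403.75)² / 403.75 = 1.4565
χ² = 12.7506 + 0.0447 + 4.6330 + 1.4565 = 18.8848 ≈ 18.885
Degrees of freedom = 4 − 1 = 3; critical value at α = 0.01 is 11.345.
Since 18.885 > 11.345, we reject the null hypothesis — the data do not fit the 1:1:1:1 ratio.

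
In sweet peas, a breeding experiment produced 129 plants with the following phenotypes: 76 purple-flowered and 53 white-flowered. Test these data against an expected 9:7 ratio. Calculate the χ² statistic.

0.372

Expected counts for N = 129 under a 9:7 ratio (total parts = 16):
  purple-flowered: 129 × 9/16 = 72.5625
  white-flowered: 129 × 7/16 = 56.4375
χ² = Σ (O − E)² / E
  purple-flowered: (76 − 72.5625)² / 72.5625 = 0.1628
  white-flowered: (53 − 56.4375)² / 56.4375 = 0.2094
χ² = 0.1628 + 0.2094 = 0.3722 ≈ 0.372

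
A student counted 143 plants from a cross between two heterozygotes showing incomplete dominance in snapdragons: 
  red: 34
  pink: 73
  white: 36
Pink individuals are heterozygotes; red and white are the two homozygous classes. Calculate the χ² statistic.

With incomplete dominance, a heterozygote × heterozygote cross gives a 1:2:1 phenotypic ratio.
Expected counts for N = 143 under a 1:2:1 ratio (total parts = 4):
  red: 143 × 1/4 = 35.75
  pink: 143 × 2/4 = 71.5
  white: 143 × 1/4 = 35.75
χ² = Σ (O − E)² / E
  red: (34 − 35.75)² / 35.75 = 0.0857
  pink: (73 − 71.5)² / 71.5 = 0.0315
  white: (36 − 35.75)² / 35.75 = 0.0017
χ² = 0.0857 + 0.0315 + 0.0017 = 0.1189 ≈ 0.119

0.119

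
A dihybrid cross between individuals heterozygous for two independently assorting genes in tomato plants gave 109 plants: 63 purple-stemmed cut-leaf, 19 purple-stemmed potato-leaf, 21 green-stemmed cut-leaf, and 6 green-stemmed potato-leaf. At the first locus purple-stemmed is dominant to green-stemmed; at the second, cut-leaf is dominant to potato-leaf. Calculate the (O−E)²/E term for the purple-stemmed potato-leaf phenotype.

0.101

A dihybrid F₂ with independent assortment and complete dominance at both loci gives a 9:3:3:1 phenotypic ratio.
Under the 9:3:3:1 hypothesis (Σ ratio = 16, N = 109):
  purple-stemmed cut-leaf: 109 × 9/16 = 61.3125
  purple-stemmed potato-leaf: 109 × 3/16 = 20.4375
  green-stemmed cut-leaf: 109 × 3/16 = 20.4375
  green-stemmed potato-leaf: 109 × 1/16 = 6.8125
Contribution of purple-stemmed potato-leaf: (19 − 20.4375)² / 20.4375 = 0.1011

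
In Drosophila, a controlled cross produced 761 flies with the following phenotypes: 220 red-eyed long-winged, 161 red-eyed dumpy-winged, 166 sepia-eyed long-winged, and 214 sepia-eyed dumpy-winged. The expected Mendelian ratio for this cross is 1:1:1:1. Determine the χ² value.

15.205

Total ratio parts = 4. Expected numbers out of 761:
  red-eyed long-winged: 761 × 1/4 = 190.25
  red-eyed dumpy-winged: 761 × 1/4 = 190.25
  sepia-eyed long-winged: 761 × 1/4 = 190.25
  sepia-eyed dumpy-winged: 761 × 1/4 = 190.25
χ² = Σ (O − E)² / E
  red-eyed long-winged: (220 − 190.25)² / 190.25 = 4.6521
  red-eyed dumpy-winged: (161 − 190.25)² / 190.25 = 4.4970
  sepia-eyed long-winged: (166 − 190.25)² / 190.25 = 3.0910
  sepia-eyed dumpy-winged: (214 − 190.25)² / 190.25 = 2.9648
χ² = 4.6521 + 4.4970 + 3.0910 + 2.9648 = 15.2049 ≈ 15.205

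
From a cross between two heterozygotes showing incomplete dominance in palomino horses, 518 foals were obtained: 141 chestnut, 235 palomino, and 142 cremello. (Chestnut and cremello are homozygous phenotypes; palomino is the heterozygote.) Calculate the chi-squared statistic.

With incomplete dominance, a heterozygote × heterozygote cross gives a 1:2:1 phenotypic ratio.
Under the 1:2:1 hypothesis (Σ ratio = 4, N = 518):
  chestnut: 518 × 1/4 = 129.5
  palomino: 518 × 2/4 = 259
  cremello: 518 × 1/4 = 129.5
χ² = Σ (O − E)² / E
  chestnut: (141 − 129.5)² / 129.5 = 1.0212
  palomino: (235 − 259)² / 259 = 2.2239
  cremello: (142 − 129.5)² / 129.5 = 1.2066
χ² = 1.0212 + 2.2239 + 1.2066 = 4.4517 ≈ 4.452

4.452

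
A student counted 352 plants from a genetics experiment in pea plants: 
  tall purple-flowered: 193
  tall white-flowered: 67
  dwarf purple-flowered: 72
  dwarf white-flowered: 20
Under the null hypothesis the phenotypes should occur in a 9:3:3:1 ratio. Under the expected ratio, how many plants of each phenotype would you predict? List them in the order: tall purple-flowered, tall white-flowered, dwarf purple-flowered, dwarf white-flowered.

The 9:3:3:1 ratio has 16 parts, so with N = 352 the expected counts are:
  tall purple-flowered: 352 × 9/16 = 198
  tall white-flowered: 352 × 3/16 = 66
  dwarf purple-flowered: 352 × 3/16 = 66
  dwarf white-flowered: 352 × 1/16 = 22

198, 66, 66, 22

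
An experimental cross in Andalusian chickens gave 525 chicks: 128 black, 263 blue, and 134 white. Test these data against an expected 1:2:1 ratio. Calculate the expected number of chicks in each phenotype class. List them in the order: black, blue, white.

The 1:2:1 ratio has 4 parts, so with N = 525 the expected counts are:
  black: 525 × 1/4 = 131.25
  blue: 525 × 2/4 = 262.5
  white: 525 × 1/4 = 131.25

131.25, 262.5, 131.25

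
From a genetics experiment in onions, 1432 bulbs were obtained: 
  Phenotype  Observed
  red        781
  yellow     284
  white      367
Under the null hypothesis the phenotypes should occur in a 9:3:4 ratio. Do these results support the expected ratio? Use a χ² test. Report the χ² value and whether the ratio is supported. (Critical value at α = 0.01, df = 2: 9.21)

1.866; consistent

Under the 9:3:4 hypothesis (Σ ratio = 16, N = 1432):
  red: 1432 × 9/16 = 805.5
  yellow: 1432 × 3/16 = 268.5
  white: 1432 × 4/16 = 358
χ² = Σ (O − E)² / E
  red: (781 − 805.5)² / 805.5 = 0.7452
  yellow: (284 − 268.5)² / 268.5 = 0.8948
  white: (367 − 358)² / 358 = 0.2263
χ² = 0.7452 + 0.8948 + 0.2263 = 1.8663 ≈ 1.866
Degrees of freedom = 3 − 1 = 2; critical value at α = 0.01 is 9.21.
Since 1.866 < 9.21, we fail to reject the null hypothesis — the data are consistent with the 9:3:4 ratio.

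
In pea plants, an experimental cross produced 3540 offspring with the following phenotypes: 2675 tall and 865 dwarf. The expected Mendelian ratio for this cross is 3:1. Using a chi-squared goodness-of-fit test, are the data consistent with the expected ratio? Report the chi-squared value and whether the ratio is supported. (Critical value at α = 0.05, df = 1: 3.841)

Total ratio parts = 4. Expected numbers out of 3540:
  tall: 3540 × 3/4 = 2655
  dwarf: 3540 × 1/4 = 885
χ² = Σ (O − E)² / E
  tall: (2675 − 2655)² / 2655 = 0.1507
  dwarf: (865 − 885)² / 885 = 0.4520
χ² = 0.1507 + 0.4520 = 0.6027 ≈ 0.603
Degrees of freedom = 2 − 1 = 1; critical value at α = 0.05 is 3.841.
Since 0.603 < 3.841, we fail to reject the null hypothesis — the data are consistent with the 3:1 ratio.

0.603; consistent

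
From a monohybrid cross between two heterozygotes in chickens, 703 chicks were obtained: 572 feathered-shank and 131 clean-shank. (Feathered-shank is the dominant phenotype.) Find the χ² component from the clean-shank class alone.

For a monohybrid cross between heterozygotes with complete dominance, the expected phenotypic ratio is 3:1.
Expected counts for N = 703 under a 3:1 ratio (total parts = 4):
  feathered-shank: 703 × 3/4 = 527.25
  clean-shank: 703 × 1/4 = 175.75
Contribution of clean-shank: (131 − 175.75)² / 175.75 = 11.3944

11.394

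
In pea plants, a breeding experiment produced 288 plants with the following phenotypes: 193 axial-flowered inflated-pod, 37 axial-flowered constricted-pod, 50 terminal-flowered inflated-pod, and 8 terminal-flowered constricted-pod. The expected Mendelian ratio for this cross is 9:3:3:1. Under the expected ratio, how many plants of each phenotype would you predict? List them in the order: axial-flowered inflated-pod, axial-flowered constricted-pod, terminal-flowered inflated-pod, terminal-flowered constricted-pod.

The 9:3:3:1 ratio has 16 parts, so with N = 288 the expected counts are:
  axial-flowered inflated-pod: 288 × 9/16 = 162
  axial-flowered constricted-pod: 288 × 3/16 = 54
  terminal-flowered inflated-pod: 288 × 3/16 = 54
  terminal-flowered constricted-pod: 288 × 1/16 = 18

162, 54, 54, 18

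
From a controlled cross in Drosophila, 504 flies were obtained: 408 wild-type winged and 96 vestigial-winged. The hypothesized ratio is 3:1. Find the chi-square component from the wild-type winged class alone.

Under the 3:1 hypothesis (Σ ratio = 4, N = 504):
  wild-type winged: 504 × 3/4 = 378
  vestigial-winged: 504 × 1/4 = 126
Contribution of wild-type winged: (408 − 378)² / 378 = 2.3810

2.381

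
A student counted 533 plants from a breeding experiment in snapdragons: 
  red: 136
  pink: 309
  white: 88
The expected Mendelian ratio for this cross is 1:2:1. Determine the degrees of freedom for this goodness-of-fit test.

2

A goodness-of-fit test with 3 phenotype classes has df = 3 − 1 = 2.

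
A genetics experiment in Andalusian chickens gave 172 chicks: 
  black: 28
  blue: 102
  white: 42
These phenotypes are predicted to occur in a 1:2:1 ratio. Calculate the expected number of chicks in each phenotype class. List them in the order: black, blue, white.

Under the 1:2:1 hypothesis (Σ ratio = 4, N = 172):
  black: 172 × 1/4 = 43
  blue: 172 × 2/4 = 86
  white: 172 × 1/4 = 43

43, 86, 43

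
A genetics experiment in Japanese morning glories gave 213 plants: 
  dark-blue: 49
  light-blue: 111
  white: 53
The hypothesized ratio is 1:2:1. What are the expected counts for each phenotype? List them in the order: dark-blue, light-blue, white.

53.25, 106.5, 53.25

Under the 1:2:1 hypothesis (Σ ratio = 4, N = 213):
  dark-blue: 213 × 1/4 = 53.25
  light-blue: 213 × 2/4 = 106.5
  white: 213 × 1/4 = 53.25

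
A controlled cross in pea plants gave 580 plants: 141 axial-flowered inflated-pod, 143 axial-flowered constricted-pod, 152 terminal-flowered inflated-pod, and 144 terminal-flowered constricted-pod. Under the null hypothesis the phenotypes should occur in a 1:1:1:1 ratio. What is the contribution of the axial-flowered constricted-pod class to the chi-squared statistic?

Under the 1:1:1:1 hypothesis (Σ ratio = 4, N = 580):
  axial-flowered inflated-pod: 580 × 1/4 = 145
  axial-flowered constricted-pod: 580 × 1/4 = 145
  terminal-flowered inflated-pod: 580 × 1/4 = 145
  terminal-flowered constricted-pod: 580 × 1/4 = 145
Contribution of axial-flowered constricted-pod: (143 − 145)² / 145 = 0.0276

0.028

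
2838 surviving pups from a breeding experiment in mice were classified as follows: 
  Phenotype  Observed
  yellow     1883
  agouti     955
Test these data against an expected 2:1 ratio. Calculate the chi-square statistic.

The 2:1 ratio has 3 parts, so with N = 2838 the expected counts are:
  yellow: 2838 × 2/3 = 1892
  agouti: 2838 × 1/3 = 946
χ² = Σ (O − E)² / E
  yellow: (1883 − 1892)² / 1892 = 0.0428
  agouti: (955 − 946)² / 946 = 0.0856
χ² = 0.0428 + 0.0856 = 0.1284 ≈ 0.128

0.128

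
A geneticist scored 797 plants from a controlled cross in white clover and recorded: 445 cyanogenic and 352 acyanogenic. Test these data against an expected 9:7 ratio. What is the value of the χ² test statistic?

0.056

Expected counts for N = 797 under a 9:7 ratio (total parts = 16):
  cyanogenic: 797 × 9/16 = 448.3125
  acyanogenic: 797 × 7/16 = 348.6875
χ² = Σ (O − E)² / E
  cyanogenic: (445 − 448.3125)² / 448.3125 = 0.0245
  acyanogenic: (352 − 348.6875)² / 348.6875 = 0.0315
χ² = 0.0245 + 0.0315 = 0.056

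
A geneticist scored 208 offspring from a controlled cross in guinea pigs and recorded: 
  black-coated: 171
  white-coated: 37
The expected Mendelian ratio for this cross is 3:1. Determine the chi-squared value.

5.769

Under the 3:1 hypothesis (Σ ratio = 4, N = 208):
  black-coated: 208 × 3/4 = 156
  white-coated: 208 × 1/4 = 52
χ² = Σ (O − E)² / E
  black-coated: (171 − 156)² / 156 = 1.4423
  white-coated: (37 − 52)² / 52 = 4.3269
χ² = 1.4423 + 4.3269 = 5.7692 ≈ 5.769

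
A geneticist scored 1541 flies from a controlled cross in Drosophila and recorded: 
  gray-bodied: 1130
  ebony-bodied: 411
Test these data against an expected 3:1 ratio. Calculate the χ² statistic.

2.295

Expected counts for N = 1541 under a 3:1 ratio (total parts = 4):
  gray-bodied: 1541 × 3/4 = 1155.75
  ebony-bodied: 1541 × 1/4 = 385.25
χ² = Σ (O − E)² / E
  gray-bodied: (1130 − 1155.75)² / 1155.75 = 0.5737
  ebony-bodied: (411 − 385.25)² / 385.25 = 1.7211
χ² = 0.5737 + 1.7211 = 2.2948 ≈ 2.295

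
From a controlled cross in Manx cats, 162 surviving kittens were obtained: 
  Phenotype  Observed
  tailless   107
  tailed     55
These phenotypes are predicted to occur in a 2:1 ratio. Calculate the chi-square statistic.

0.028

Expected counts for N = 162 under a 2:1 ratio (total parts = 3):
  tailless: 162 × 2/3 = 108
  tailed: 162 × 1/3 = 54
χ² = Σ (O − E)² / E
  tailless: (107 − 108)² / 108 = 0.0093
  tailed: (55 − 54)² / 54 = 0.0185
χ² = 0.0093 + 0.0185 = 0.0278 ≈ 0.028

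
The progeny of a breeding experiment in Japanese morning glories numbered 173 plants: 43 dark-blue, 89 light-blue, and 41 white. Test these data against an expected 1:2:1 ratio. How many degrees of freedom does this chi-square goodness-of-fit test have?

A goodness-of-fit test with 3 phenotype classes has df = 3 − 1 = 2.

2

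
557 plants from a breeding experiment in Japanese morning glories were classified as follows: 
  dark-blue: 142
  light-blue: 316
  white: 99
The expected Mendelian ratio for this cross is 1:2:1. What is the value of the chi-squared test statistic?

The 1:2:1 ratio has 4 parts, so with N = 557 the expected counts are:
  dark-blue: 557 × 1/4 = 139.25
  light-blue: 557 × 2/4 = 278.5
  white: 557 × 1/4 = 139.25
χ² = Σ (O − E)² / E
  dark-blue: (142 − 139.25)² / 139.25 = 0.0543
  light-blue: (316 − 278.5)² / 278.5 = 5.0494
  white: (99 − 139.25)² / 139.25 = 11.6342
χ² = 0.0543 + 5.0494 + 11.6342 = 16.7379 ≈ 16.738

16.738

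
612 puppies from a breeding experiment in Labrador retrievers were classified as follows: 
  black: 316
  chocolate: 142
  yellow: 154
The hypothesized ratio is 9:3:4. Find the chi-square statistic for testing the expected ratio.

Expected counts for N = 612 under a 9:3:4 ratio (total parts = 16):
  black: 612 × 9/16 = 344.25
  chocolate: 612 × 3/16 = 114.75
  yellow: 612 × 4/16 = 153
χ² = Σ (O − E)² / E
  black: (316 − 344.25)² / 344.25 = 2.3183
  chocolate: (142 − 114.75)² / 114.75 = 6.4711
  yellow: (154 − 153)² / 153 = 0.0065
χ² = 2.3183 + 6.4711 + 0.0065 = 8.7959 ≈ 8.796

8.796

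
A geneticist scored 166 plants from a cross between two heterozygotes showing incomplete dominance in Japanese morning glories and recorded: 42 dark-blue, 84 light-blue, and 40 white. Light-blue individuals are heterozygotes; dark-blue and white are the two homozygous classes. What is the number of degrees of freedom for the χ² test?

2

With incomplete dominance, a heterozygote × heterozygote cross gives a 1:2:1 phenotypic ratio.
A goodness-of-fit test with 3 phenotype classes has df = 3 − 1 = 2.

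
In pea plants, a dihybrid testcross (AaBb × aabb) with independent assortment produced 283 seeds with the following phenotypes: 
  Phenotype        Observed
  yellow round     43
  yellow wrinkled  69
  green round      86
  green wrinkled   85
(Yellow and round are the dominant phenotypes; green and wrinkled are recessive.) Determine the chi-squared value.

17.085

A dihybrid testcross with independent assortment gives a 1:1:1:1 ratio.
Under the 1:1:1:1 hypothesis (Σ ratio = 4, N = 283):
  yellow round: 283 × 1/4 = 70.75
  yellow wrinkled: 283 × 1/4 = 70.75
  green round: 283 × 1/4 = 70.75
  green wrinkled: 283 × 1/4 = 70.75
χ² = Σ (O − E)² / E
  yellow round: (43 − 70.75)² / 70.75 = 10.8843
  yellow wrinkled: (69 − 70.75)² / 70.75 = 0.0433
  green round: (86 − 70.75)² / 70.75 = 3.2871
  green wrinkled: (85 − 70.75)² / 70.75 = 2.8701
χ² = 10.8843 + 0.0433 + 3.2871 + 2.8701 = 17.0848 ≈ 17.085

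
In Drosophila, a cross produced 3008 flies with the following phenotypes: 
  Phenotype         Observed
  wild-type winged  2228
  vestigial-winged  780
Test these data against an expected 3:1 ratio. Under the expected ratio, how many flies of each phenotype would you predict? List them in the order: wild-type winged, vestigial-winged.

Expected counts for N = 3008 under a 3:1 ratio (total parts = 4):
  wild-type winged: 3008 × 3/4 = 2256
  vestigial-winged: 3008 × 1/4 = 752

2256, 752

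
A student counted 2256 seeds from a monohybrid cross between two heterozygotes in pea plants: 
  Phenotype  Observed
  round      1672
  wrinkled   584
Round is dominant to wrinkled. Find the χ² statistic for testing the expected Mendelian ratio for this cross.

For a monohybrid cross between heterozygotes with complete dominance, the expected phenotypic ratio is 3:1.
Expected counts for N = 2256 under a 3:1 ratio (total parts = 4):
  round: 2256 × 3/4 = 1692
  wrinkled: 2256 × 1/4 = 564
χ² = Σ (O − E)² / E
  round: (1672 − 1692)² / 1692 = 0.2364
  wrinkled: (584 − 564)² / 564 = 0.7092
χ² = 0.2364 + 0.7092 = 0.9456 ≈ 0.946

0.946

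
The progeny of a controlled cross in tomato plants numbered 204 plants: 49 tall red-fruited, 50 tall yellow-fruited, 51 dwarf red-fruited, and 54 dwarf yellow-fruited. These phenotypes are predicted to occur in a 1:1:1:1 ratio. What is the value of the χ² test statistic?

Under the 1:1:1:1 hypothesis (Σ ratio = 4, N = 204):
  tall red-fruited: 204 × 1/4 = 51
  tall yellow-fruited: 204 × 1/4 = 51
  dwarf red-fruited: 204 × 1/4 = 51
  dwarf yellow-fruited: 204 × 1/4 = 51
χ² = Σ (O − E)² / E
  tall red-fruited: (49 − 51)² / 51 = 0.0784
  tall yellow-fruited: (50 − 51)² / 51 = 0.0196
  dwarf red-fruited: (51 − 51)² / 51 = 0.0000
  dwarf yellow-fruited: (54 − 51)² / 51 = 0.1765
χ² = 0.0784 + 0.0196 + 0.0000 + 0.1765 = 0.2745 ≈ 0.275

0.275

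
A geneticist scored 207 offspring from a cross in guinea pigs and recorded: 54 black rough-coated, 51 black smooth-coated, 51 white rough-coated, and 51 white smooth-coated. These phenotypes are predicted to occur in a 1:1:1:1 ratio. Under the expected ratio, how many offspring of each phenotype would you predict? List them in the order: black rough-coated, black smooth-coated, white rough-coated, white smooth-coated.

51.75, 51.75, 51.75, 51.75

Under the 1:1:1:1 hypothesis (Σ ratio = 4, N = 207):
  black rough-coated: 207 × 1/4 = 51.75
  black smooth-coated: 207 × 1/4 = 51.75
  white rough-coated: 207 × 1/4 = 51.75
  white smooth-coated: 207 × 1/4 = 51.75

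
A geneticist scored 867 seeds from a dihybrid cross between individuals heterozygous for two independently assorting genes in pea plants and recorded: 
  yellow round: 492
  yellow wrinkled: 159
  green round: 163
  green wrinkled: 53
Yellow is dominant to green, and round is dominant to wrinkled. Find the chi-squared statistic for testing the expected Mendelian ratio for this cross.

A dihybrid F₂ with independent assortment and complete dominance at both loci gives a 9:3:3:1 phenotypic ratio.
Under the 9:3:3:1 hypothesis (Σ ratio = 16, N = 867):
  yellow round: 867 × 9/16 = 487.6875
  yellow wrinkled: 867 × 3/16 = 162.5625
  green round: 867 × 3/16 = 162.5625
  green wrinkled: 867 × 1/16 = 54.1875
χ² = Σ (O − E)² / E
  yellow round: (492 − 487.6875)² / 487.6875 = 0.0381
  yellow wrinkled: (159 − 162.5625)² / 162.5625 = 0.0781
  green round: (163 − 162.5625)² / 162.5625 = 0.0012
  green wrinkled: (53 − 54.1875)² / 54.1875 = 0.0260
χ² = 0.0381 + 0.0781 + 0.0012 + 0.0260 = 0.1434 ≈ 0.143

0.143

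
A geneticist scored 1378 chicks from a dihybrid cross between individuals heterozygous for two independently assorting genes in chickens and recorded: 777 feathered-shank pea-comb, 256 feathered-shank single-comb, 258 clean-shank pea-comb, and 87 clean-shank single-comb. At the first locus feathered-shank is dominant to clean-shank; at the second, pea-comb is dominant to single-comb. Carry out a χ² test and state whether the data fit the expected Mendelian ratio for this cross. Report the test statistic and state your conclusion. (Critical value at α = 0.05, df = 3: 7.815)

A dihybrid F₂ with independent assortment and complete dominance at both loci gives a 9:3:3:1 phenotypic ratio.
Expected counts for N = 1378 under a 9:3:3:1 ratio (total parts = 16):
  feathered-shank pea-comb: 1378 × 9/16 = 775.125
  feathered-shank single-comb: 1378 × 3/16 = 258.375
  clean-shank pea-comb: 1378 × 3/16 = 258.375
  clean-shank single-comb: 1378 × 1/16 = 86.125
χ² = Σ (O − E)² / E
  feathered-shank pea-comb: (777 − 775.125)² / 775.125 = 0.0045
  feathered-shank single-comb: (256 − 258.375)² / 258.375 = 0.0218
  clean-shank pea-comb: (258 − 258.375)² / 258.375 = 0.0005
  clean-shank single-comb: (87 − 86.125)² / 86.125 = 0.0089
χ² = 0.0045 + 0.0218 + 0.0005 + 0.0089 = 0.0357 ≈ 0.036
Degrees of freedom = 4 − 1 = 3; critical value at α = 0.05 is 7.815.
Since 0.036 < 7.815, we fail to reject the null hypothesis — the data are consistent with the 9:3:3:1 ratio.

0.036; consistent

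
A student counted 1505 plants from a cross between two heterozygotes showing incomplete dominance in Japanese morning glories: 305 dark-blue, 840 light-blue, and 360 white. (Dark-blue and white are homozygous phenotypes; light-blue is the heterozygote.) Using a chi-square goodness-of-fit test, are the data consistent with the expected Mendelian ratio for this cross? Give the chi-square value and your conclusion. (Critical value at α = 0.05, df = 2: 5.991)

With incomplete dominance, a heterozygote × heterozygote cross gives a 1:2:1 phenotypic ratio.
Total ratio parts = 4. Expected numbers out of 1505:
  dark-blue: 1505 × 1/4 = 376.25
  light-blue: 1505 × 2/4 = 752.5
  white: 1505 × 1/4 = 376.25
χ² = Σ (O − E)² / E
  dark-blue: (305 − 376.25)² / 376.25 = 13.4925
  light-blue: (840 − 752.5)² / 752.5 = 10.1744
  white: (360 − 376.25)² / 376.25 = 0.7018
χ² = 13.4925 + 10.1744 + 0.7018 = 24.3687 ≈ 24.369
Degrees of freedom = 3 − 1 = 2; critical value at α = 0.05 is 5.991.
Since 24.369 > 5.991, we reject the null hypothesis — the data do not fit the 1:2:1 ratio.

24.369; not consistent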